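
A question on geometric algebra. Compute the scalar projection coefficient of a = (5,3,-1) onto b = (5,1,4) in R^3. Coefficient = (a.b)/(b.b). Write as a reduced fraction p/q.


Projection coefficient = (a . b) / (b . b)
a . b = 5*5 + 3*1 + (-1)*4
= 25 + 3 + (-4) = 24
b . b = 5^2 + 1^2 + 4^2
= 25 + 1 + 16 = 42
Coefficient = 24/42
In lowest terms: 4/7


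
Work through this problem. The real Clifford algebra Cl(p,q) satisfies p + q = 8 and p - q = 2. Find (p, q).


We need p + q = 8 and p - q = 2.
Adding: 2p = 8 + 2 = 10, so p = 5.
Then q = 8 - 5 = 3.
(p, q) = (5, 3)


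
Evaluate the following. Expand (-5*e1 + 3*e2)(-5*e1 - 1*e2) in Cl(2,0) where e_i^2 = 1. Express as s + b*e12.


Expand: (-5*e1 + 3*e2)(-5*e1 - 1*e2)
= (-5)*(-5)*e1e1 + (-5)*(-1)*e1e2 + 3*(-5)*e2e1 + 3*(-1)*e2e2
Using e1^2 = e2^2 = 1, e2e1 = -e1e2:
Scalar part s = (-5)*(-5) + 3*(-1) = 25 + (-3) = 22
Bivector part b = (-5)*(-1) - 3*(-5) = 5 - (-15) = 20
uv = 22 + 20*e12


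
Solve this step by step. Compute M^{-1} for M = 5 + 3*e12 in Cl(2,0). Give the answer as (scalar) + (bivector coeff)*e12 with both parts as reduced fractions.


M = 5 + 3*e12, where e12^2 = -1.
Since M commutes with its reverse ~M = a - b*e12, M * ~M = a^2 - b^2*e12^2 = a^2 + b^2.
So M^{-1} = ~M / (a^2 + b^2) = (a - b*e12)/(a^2 + b^2).
a^2 + b^2 = 25 + 9 = 34
Scalar part = 5/34 = 5/34
Bivector coeff = -3/34 = -3/34
M^{-1} = 5/34 - 3/34*e12


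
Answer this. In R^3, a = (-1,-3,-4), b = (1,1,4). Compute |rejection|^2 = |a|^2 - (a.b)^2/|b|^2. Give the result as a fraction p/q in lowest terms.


|a|^2 = (-1)^2 + (-3)^2 + (-4)^2 = 26
|b|^2 = 1^2 + 1^2 + 4^2 = 18
a . b = (-1)*1 + (-3)*1 + (-4)*4 = -20
(a.b)^2 = (-20)^2 = 400
|rej|^2 = 26 - 400/18
= (468 - 400)/18
= 68/18
In lowest terms: 34/9


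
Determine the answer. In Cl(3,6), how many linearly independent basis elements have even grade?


Even subalgebra dimension = 2^(n-1)
n = 3 + 6 = 9
2^(9 - 1) = 2^8 = 256
Verification: sum of C(9,k) for even k = 1 + 36 + 126 + 84 + 9 = 256
Result = 256


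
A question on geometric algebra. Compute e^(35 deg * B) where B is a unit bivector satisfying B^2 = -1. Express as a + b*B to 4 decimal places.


For a unit bivector B with B^2 = -1, the exponential series gives
e^(theta*B) = cos(theta) + sin(theta)*B (the GA analogue of Euler's formula).
theta = 35 degrees = 0.610865 rad
cos(35 deg) = 0.8192
sin(35 deg) = 0.5736
exp(theta*B) = 0.8192 + 0.5736*B


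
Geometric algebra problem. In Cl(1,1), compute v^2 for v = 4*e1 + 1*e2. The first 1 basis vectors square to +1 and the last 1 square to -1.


v^2 = sum of c_i^2 * e_i^2
Positive signature terms (e_i^2 = +1): 4^2 = 16
Negative signature terms (e_j^2 = -1): 1^2 = 1
v^2 = 16 - 1 = 15


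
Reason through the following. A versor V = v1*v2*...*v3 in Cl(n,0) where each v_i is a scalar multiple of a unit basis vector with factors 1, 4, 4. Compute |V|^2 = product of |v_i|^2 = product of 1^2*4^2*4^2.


Each vector v_i has |v_i|^2 = s_i^2
Squared scales: 1^2 = 1, 4^2 = 16, 4^2 = 16
|V|^2 = 1 * 16 * 16
= 256


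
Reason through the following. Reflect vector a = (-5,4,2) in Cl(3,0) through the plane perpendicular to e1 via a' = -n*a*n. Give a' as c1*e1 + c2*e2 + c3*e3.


Reflection formula: a' = -n*a*n, with n = e1 (unit vector, n^2 = 1).
For reflection through hyperplane perp to e1:
The component along e1 flips sign, others stay.
a = (-5, 4, 2)
a' = (5, 4, 2)
a' = 5*e1 + 4*e2 + 2*e3


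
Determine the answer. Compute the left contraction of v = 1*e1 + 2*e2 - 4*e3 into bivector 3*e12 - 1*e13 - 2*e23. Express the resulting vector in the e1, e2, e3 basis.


Left contraction v _| B = <vB>_1 (grade-1 part of the geometric product vB).
Using e1_|e12 = e2, e2_|e12 = -e1, e1_|e13 = e3, e3_|e13 = -e1, e2_|e23 = e3, e3_|e23 = -e2:
e1 coeff: -v2*b12 - v3*b13 = -(2)*(3) - (-4)*(-1) = -10
e2 coeff: v1*b12 - v3*b23 = (1)*(3) - (-4)*(-2) = -5
e3 coeff: v1*b13 + v2*b23 = (1)*(-1) + (2)*(-2) = -5
v _| B = -10*e1 - 5*e2 - 5*e3


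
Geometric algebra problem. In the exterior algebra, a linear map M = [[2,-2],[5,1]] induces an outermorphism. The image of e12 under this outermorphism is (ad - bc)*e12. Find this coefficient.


The outermorphism of a linear map f sends e1^e2 to f(e1)^f(e2).
f(e1) = 2*e1 + 5*e2
f(e2) = -2*e1 + 1*e2
f(e1) ^ f(e2) = (2*e1 + 5*e2) ^ (-2*e1 + 1*e2)
= 2*1*e12 + 5*(-2)*e21
= (2 - (-10))*e12
= 12*e12
Coefficient = 12


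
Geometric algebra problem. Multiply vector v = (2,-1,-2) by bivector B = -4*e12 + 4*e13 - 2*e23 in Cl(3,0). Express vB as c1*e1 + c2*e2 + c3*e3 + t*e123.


vB has grade-1 (vector) and grade-3 (trivector) parts: vB = (v _| B) + (v ^ B).
Vector part <vB>_1:
  e1: -v2*b12 - v3*b13 = -(-1)*(-4) - (-2)*(4) = 4
  e2: v1*b12 - v3*b23 = (2)*(-4) - (-2)*(-2) = -12
  e3: v1*b13 + v2*b23 = (2)*(4) + (-1)*(-2) = 10
Trivector part <vB>_3:
  e123: v1*b23 - v2*b13 + v3*b12 = (2)*(-2) - (-1)*(4) + (-2)*(-4) = 8
vB = 4*e1 - 12*e2 + 10*e3 + 8*e123


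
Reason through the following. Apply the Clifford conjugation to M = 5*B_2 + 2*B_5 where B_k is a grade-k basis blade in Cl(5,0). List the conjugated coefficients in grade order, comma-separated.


Clifford conjugate sign for grade k: (-1)^(k(k+1)/2)
Grade 2: (-1)^(2*3/2) = (-1)^3 = -1, coeff 5 -> -5
Grade 5: (-1)^(5*6/2) = (-1)^15 = -1, coeff 2 -> -2
Conjugated coefficients: -5, -2


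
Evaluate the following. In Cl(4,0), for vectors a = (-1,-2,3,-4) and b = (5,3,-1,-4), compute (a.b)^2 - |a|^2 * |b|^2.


a . b = (-1)*5 + (-2)*3 + 3*(-1) + (-4)*(-4)
= -5 + (-6) + (-3) + 16 = 2
|a|^2 = (-1)^2 + (-2)^2 + 3^2 + (-4)^2 = 30
|b|^2 = 5^2 + 3^2 + (-1)^2 + (-4)^2 = 51
(a.b)^2 = 2^2 = 4
|a|^2 * |b|^2 = 30 * 51 = 1530
Result = 4 - 1530 = -1526


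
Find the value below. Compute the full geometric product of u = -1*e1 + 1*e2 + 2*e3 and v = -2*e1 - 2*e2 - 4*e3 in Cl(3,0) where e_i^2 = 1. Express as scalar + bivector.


In Cl(3,0): e_i^2 = 1, e_ie_j = -e_je_i for i != j.
Scalar part = u . v = (-1)*(-2) + 1*(-2) + 2*(-4)
= 2 + (-2) + (-8) = -8
e12 coeff = (-1)*(-2) - 1*(-2) = 2 - (-2) = 4
e13 coeff = (-1)*(-4) - 2*(-2) = 4 - (-4) = 8
e23 coeff = 1*(-4) - 2*(-2) = -4 - (-4) = 0
uv = -8 + 4*e12 + 8*e13 + 0*e23


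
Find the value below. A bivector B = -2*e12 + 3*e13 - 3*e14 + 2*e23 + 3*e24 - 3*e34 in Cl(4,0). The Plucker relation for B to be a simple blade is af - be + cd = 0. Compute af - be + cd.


Plucker relation: af - be + cd
a*f = (-2)*(-3) = 6
b*e = 3*3 = 9
c*d = (-3)*2 = -6
af - be + cd = 6 - 9 + (-6)
= -9


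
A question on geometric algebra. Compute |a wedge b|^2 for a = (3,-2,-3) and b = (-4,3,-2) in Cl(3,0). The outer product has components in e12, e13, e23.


a wedge b = (a1*b2 - a2*b1)*e12 + (a1*b3 - a3*b1)*e13 + (a2*b3 - a3*b2)*e23
e12 coeff: 3*3 - (-2)*(-4) = 9 - 8 = 1
e13 coeff: 3*(-2) - (-3)*(-4) = -6 - 12 = -18
e23 coeff: (-2)*(-2) - (-3)*3 = 4 - (-9) = 13
|a wedge b|^2 = 1^2 + (-18)^2 + 13^2
= 1 + 324 + 169
= 494


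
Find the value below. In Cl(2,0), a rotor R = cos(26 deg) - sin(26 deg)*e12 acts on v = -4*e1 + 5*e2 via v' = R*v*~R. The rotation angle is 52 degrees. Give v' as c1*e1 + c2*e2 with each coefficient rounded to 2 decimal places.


Rotor R = cos(26deg) - sin(26deg)*e12
Rotation angle theta = 2 * 26 = 52 degrees
v' = R*v*~R rotates v by theta.
cos(52deg) = 0.6157, sin(52deg) = 0.7880
v'_1 = -4*cos(52deg) - 5*sin(52deg)
= -4*0.6157 - 5*0.7880
= -6.40
v'_2 = -4*sin(52deg) + 5*cos(52deg)
= -4*0.7880 + 5*0.6157
= -0.07
v' = -6.40*e1 - 0.07*e2


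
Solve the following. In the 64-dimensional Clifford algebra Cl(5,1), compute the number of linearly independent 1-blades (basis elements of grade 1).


Number of grade-k basis blades in Cl(p,q) with n = p + q is C(n, k).
n = 5 + 1 = 6
C(6, 1) = 6! / (1! * 5!)
= 720 / (1 * 120)
= 6


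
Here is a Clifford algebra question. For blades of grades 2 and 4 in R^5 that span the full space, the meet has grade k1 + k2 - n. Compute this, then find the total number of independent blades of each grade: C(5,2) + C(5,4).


Meet grade = grade(A) + grade(B) - n
= 2 + 4 - 5 = 1
C(5,2) = 10
C(5,4) = 5
dim_A + dim_B = 10 + 5 = 15


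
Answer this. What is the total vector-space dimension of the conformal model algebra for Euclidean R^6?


The conformal model of R^6 uses Cl(7,1): the 6 Euclidean generators plus two extra orthogonal generators e+ (e+^2 = +1) and e- (e-^2 = -1), from which the null vectors e0, einf are built.
Number of generators m = 6 + 2 = 8.
dim Cl(p,q) = 2^m = 2^8 = 256


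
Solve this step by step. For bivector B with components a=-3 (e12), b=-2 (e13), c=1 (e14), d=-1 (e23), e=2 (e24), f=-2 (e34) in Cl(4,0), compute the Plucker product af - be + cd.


Plucker relation: af - be + cd
a*f = (-3)*(-2) = 6
b*e = (-2)*2 = -4
c*d = 1*(-1) = -1
af - be + cd = 6 - (-4) + (-1)
= 9


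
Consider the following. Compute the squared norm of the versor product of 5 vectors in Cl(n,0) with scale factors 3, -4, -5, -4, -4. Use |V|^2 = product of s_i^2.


Each vector v_i has |v_i|^2 = s_i^2
Squared scales: 3^2 = 9, (-4)^2 = 16, (-5)^2 = 25, (-4)^2 = 16, (-4)^2 = 16
|V|^2 = 9 * 16 * 25 * 16 * 16
= 921600


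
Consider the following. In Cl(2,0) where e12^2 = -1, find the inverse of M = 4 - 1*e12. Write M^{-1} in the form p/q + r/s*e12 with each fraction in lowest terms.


M = 4 - 1*e12, where e12^2 = -1.
Since M commutes with its reverse ~M = a - b*e12, M * ~M = a^2 - b^2*e12^2 = a^2 + b^2.
So M^{-1} = ~M / (a^2 + b^2) = (a - b*e12)/(a^2 + b^2).
a^2 + b^2 = 16 + 1 = 17
Scalar part = 4/17 = 4/17
Bivector coeff = 1/17 = 1/17
M^{-1} = 4/17 + 1/17*e12


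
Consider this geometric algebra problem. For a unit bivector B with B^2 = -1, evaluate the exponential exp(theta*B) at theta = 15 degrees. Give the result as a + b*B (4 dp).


For a unit bivector B with B^2 = -1, the exponential series gives
e^(theta*B) = cos(theta) + sin(theta)*B (the GA analogue of Euler's formula).
theta = 15 degrees = 0.261799 rad
cos(15 deg) = 0.9659
sin(15 deg) = 0.2588
exp(theta*B) = 0.9659 + 0.2588*B


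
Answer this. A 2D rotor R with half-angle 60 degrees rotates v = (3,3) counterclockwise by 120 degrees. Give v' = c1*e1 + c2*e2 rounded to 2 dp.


Rotor R = cos(60deg) - sin(60deg)*e12
Rotation angle theta = 2 * 60 = 120 degrees
v' = R*v*~R rotates v by theta.
cos(120deg) = -0.5000, sin(120deg) = 0.8660
v'_1 = 3*cos(120deg) - 3*sin(120deg)
= 3*(-0.5000) - 3*0.8660
= -4.10
v'_2 = 3*sin(120deg) + 3*cos(120deg)
= 3*0.8660 + 3*(-0.5000)
= 1.10
v' = -4.10*e1 + 1.10*e2


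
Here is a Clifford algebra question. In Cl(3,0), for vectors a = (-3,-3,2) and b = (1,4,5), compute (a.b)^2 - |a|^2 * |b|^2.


a . b = (-3)*1 + (-3)*4 + 2*5
= -3 + (-12) + 10 = -5
|a|^2 = (-3)^2 + (-3)^2 + 2^2 = 22
|b|^2 = 1^2 + 4^2 + 5^2 = 42
(a.b)^2 = (-5)^2 = 25
|a|^2 * |b|^2 = 22 * 42 = 924
Result = 25 - 924 = -899


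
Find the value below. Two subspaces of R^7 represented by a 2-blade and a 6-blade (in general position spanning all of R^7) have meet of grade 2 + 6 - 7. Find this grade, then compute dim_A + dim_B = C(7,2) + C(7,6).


Meet grade = grade(A) + grade(B) - n
= 2 + 6 - 7 = 1
C(7,2) = 21
C(7,6) = 7
dim_A + dim_B = 21 + 7 = 28


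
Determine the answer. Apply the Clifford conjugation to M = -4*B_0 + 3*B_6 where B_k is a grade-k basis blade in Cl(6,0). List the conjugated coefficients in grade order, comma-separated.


Clifford conjugate sign for grade k: (-1)^(k(k+1)/2)
Grade 0: (-1)^(0*1/2) = (-1)^0 = 1, coeff -4 -> -4
Grade 6: (-1)^(6*7/2) = (-1)^21 = -1, coeff 3 -> -3
Conjugated coefficients: -4, -3


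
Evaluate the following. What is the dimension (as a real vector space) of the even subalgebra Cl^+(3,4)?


Even subalgebra dimension = 2^(n-1)
n = 3 + 4 = 7
2^(7 - 1) = 2^6 = 64
Verification: sum of C(7,k) for even k = 1 + 21 + 35 + 7 = 64
Result = 64


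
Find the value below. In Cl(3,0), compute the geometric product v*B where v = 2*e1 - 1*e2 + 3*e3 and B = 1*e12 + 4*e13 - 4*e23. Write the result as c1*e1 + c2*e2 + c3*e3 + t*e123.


vB has grade-1 (vector) and grade-3 (trivector) parts: vB = (v _| B) + (v ^ B).
Vector part <vB>_1:
  e1: -v2*b12 - v3*b13 = -(-1)*(1) - (3)*(4) = -11
  e2: v1*b12 - v3*b23 = (2)*(1) - (3)*(-4) = 14
  e3: v1*b13 + v2*b23 = (2)*(4) + (-1)*(-4) = 12
Trivector part <vB>_3:
  e123: v1*b23 - v2*b13 + v3*b12 = (2)*(-4) - (-1)*(4) + (3)*(1) = -1
vB = -11*e1 + 14*e2 + 12*e3 - 1*e123


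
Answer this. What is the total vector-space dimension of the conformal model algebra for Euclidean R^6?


The conformal model of R^6 uses Cl(7,1): the 6 Euclidean generators plus two extra orthogonal generators e+ (e+^2 = +1) and e- (e-^2 = -1), from which the null vectors e0, einf are built.
Number of generators m = 6 + 2 = 8.
dim Cl(p,q) = 2^m = 2^8 = 256


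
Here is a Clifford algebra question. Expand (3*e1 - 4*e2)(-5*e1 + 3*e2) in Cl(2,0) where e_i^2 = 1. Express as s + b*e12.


Expand: (3*e1 - 4*e2)(-5*e1 + 3*e2)
= 3*(-5)*e1e1 + 3*3*e1e2 + (-4)*(-5)*e2e1 + (-4)*3*e2e2
Using e1^2 = e2^2 = 1, e2e1 = -e1e2:
Scalar part s = 3*(-5) + (-4)*3 = -15 + (-12) = -27
Bivector part b = 3*3 - (-4)*(-5) = 9 - 20 = -11
uv = -27 - 11*e12


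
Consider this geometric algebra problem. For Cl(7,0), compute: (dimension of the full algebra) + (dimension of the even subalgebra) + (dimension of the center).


n = 7 + 0 = 7
Total dim = 2^7 = 128
Even subalgebra dim = 2^6 = 64
n is odd, so center dim = 2
Sum = 128 + 64 + 2 = 194


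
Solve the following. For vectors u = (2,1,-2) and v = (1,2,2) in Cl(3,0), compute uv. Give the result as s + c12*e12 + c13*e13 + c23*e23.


In Cl(3,0): e_i^2 = 1, e_ie_j = -e_je_i for i != j.
Scalar part = u . v = 2*1 + 1*2 + (-2)*2
= 2 + 2 + (-4) = 0
e12 coeff = 2*2 - 1*1 = 4 - 1 = 3
e13 coeff = 2*2 - (-2)*1 = 4 - (-2) = 6
e23 coeff = 1*2 - (-2)*2 = 2 - (-4) = 6
uv = 0 + 3*e12 + 6*e13 + 6*e23


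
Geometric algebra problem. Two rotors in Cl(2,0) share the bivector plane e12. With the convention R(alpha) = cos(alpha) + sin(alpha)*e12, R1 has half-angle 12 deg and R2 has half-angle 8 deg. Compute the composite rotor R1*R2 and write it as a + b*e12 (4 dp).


Same-plane rotors commute and their half-angles add:
R1*R2 = cos(a1 + a2) + sin(a1 + a2)*e12.
a1 + a2 = 12 + 8 = 20 deg
cos(20 deg) = 0.9397
sin(20 deg) = 0.3420
R1*R2 = 0.9397 + 0.3420*e12


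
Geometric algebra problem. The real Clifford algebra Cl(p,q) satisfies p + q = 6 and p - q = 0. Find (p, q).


We need p + q = 6 and p - q = 0.
Adding: 2p = 6 + 0 = 6, so p = 3.
Then q = 6 - 3 = 3.
(p, q) = (3, 3)


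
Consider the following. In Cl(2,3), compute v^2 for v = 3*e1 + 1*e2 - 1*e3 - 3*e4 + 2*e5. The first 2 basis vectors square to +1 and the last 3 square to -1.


v^2 = sum of c_i^2 * e_i^2
Positive signature terms (e_i^2 = +1): 3^2 + 1^2 = 10
Negative signature terms (e_j^2 = -1): (-1)^2 + (-3)^2 + 2^2 = 14
v^2 = 10 - 14 = -4


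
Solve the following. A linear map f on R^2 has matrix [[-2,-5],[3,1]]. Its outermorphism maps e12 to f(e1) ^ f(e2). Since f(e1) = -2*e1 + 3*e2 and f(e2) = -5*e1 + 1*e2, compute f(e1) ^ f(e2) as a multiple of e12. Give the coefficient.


The outermorphism of a linear map f sends e1^e2 to f(e1)^f(e2).
f(e1) = -2*e1 + 3*e2
f(e2) = -5*e1 + 1*e2
f(e1) ^ f(e2) = (-2*e1 + 3*e2) ^ (-5*e1 + 1*e2)
= (-2)*1*e12 + 3*(-5)*e21
= (-2 - (-15))*e12
= 13*e12
Coefficient = 13


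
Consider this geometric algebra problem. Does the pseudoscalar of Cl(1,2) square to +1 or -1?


The pseudoscalar I = e1...e_n (product of all n generators) of Cl(p,q) satisfies I^2 = (-1)^(q + n(n-1)/2).
p = 1, q = 2, n = p + q = 3
n(n-1)/2 = 3 * 2 / 2 = 3
Exponent = q + n(n-1)/2 = 2 + 3 = 5
I^2 = (-1)^5 = -1


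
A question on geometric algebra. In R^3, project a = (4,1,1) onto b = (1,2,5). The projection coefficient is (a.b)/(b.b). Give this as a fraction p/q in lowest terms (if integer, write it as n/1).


Projection coefficient = (a . b) / (b . b)
a . b = 4*1 + 1*2 + 1*5
= 4 + 2 + 5 = 11
b . b = 1^2 + 2^2 + 5^2
= 1 + 4 + 25 = 30
Coefficient = 11/30
In lowest terms: 11/30


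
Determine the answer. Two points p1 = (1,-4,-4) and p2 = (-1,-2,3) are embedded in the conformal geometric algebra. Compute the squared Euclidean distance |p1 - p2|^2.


p1 - p2 = (2, -2, -7)
|p1 - p2|^2 = 2^2 + (-2)^2 + (-7)^2
= 4 + 4 + 49
= 57


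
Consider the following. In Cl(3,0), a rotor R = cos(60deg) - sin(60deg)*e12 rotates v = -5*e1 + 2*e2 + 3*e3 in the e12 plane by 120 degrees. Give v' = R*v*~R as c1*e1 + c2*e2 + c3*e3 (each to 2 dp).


Rotor R = cos(60deg) - sin(60deg)*e12
Rotation angle theta = 2 * 60 = 120 degrees in the e12 plane (e1 -> e2).
The component perpendicular to the plane (e3) is invariant: v'_3 = v3 = 3.00
cos(120deg) = -0.5000, sin(120deg) = 0.8660
v'_1 = v1*cos(theta) - v2*sin(theta) = -5*(-0.5000) - 2*0.8660 = 0.77
v'_2 = v1*sin(theta) + v2*cos(theta) = -5*0.8660 + 2*(-0.5000) = -5.33
v' = 0.77*e1 - 5.33*e2 + 3.00*e3


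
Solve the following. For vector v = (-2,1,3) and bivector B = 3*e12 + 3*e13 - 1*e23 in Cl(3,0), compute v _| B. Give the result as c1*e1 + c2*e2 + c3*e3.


Left contraction v _| B = <vB>_1 (grade-1 part of the geometric product vB).
Using e1_|e12 = e2, e2_|e12 = -e1, e1_|e13 = e3, e3_|e13 = -e1, e2_|e23 = e3, e3_|e23 = -e2:
e1 coeff: -v2*b12 - v3*b13 = -(1)*(3) - (3)*(3) = -12
e2 coeff: v1*b12 - v3*b23 = (-2)*(3) - (3)*(-1) = -3
e3 coeff: v1*b13 + v2*b23 = (-2)*(3) + (1)*(-1) = -7
v _| B = -12*e1 - 3*e2 - 7*e3


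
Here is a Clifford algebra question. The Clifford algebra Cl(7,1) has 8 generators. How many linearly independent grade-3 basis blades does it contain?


Number of grade-k basis blades in Cl(p,q) with n = p + q is C(n, k).
n = 7 + 1 = 8
C(8, 3) = 8! / (3! * 5!)
= 40320 / (6 * 120)
= 56


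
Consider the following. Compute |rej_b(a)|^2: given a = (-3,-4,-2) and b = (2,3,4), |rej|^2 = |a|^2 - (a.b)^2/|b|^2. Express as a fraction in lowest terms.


|a|^2 = (-3)^2 + (-4)^2 + (-2)^2 = 29
|b|^2 = 2^2 + 3^2 + 4^2 = 29
a . b = (-3)*2 + (-4)*3 + (-2)*4 = -26
(a.b)^2 = (-26)^2 = 676
|rej|^2 = 29 - 676/29
= (841 - 676)/29
= 165/29
In lowest terms: 165/29


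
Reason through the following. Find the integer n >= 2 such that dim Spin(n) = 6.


dim Spin(n) = dim so(n) = n(n-1)/2.
Solve n(n-1)/2 = 6, i.e. n^2 - n - 12 = 0.
Discriminant = 1 + 8*6 = 49
n = (1 + sqrt(49))/2 = (1 + 7)/2 = 4


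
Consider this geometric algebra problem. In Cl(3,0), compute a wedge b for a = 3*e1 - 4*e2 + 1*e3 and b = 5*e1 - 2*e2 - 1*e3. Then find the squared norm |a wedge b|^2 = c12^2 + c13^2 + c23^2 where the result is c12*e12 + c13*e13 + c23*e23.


a wedge b = (a1*b2 - a2*b1)*e12 + (a1*b3 - a3*b1)*e13 + (a2*b3 - a3*b2)*e23
e12 coeff: 3*(-2) - (-4)*5 = -6 - (-20) = 14
e13 coeff: 3*(-1) - 1*5 = -3 - 5 = -8
e23 coeff: (-4)*(-1) - 1*(-2) = 4 - (-2) = 6
|a wedge b|^2 = 14^2 + (-8)^2 + 6^2
= 196 + 64 + 36
= 296


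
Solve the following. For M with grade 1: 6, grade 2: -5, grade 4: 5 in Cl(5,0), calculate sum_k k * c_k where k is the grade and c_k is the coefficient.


Grade-weighted sum = sum of grade_k * coefficient_k
1*6 = 6
2*(-5) = -10
4*5 = 20
Total = 6 + (-10) + 20 = 16


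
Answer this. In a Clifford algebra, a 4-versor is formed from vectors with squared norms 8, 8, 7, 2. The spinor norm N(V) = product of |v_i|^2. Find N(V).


Spinor norm N(V) = |v1|^2 * |v2|^2 * ... * |v4|^2
= 8 * 8 * 7 * 2
Running product: 8, 64, 448, 896
N(V) = 896


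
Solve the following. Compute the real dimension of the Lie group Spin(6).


Spin(n) double-covers SO(n); both have Lie algebra so(n) of dimension n(n-1)/2.
n = 6
n(n-1) = 6 * 5 = 30
dim Spin(6) = 30/2 = 15


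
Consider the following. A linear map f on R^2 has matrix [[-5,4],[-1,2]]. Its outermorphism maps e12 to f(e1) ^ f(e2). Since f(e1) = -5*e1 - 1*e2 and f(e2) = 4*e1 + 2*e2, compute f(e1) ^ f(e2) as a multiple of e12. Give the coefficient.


The outermorphism of a linear map f sends e1^e2 to f(e1)^f(e2).
f(e1) = -5*e1 - 1*e2
f(e2) = 4*e1 + 2*e2
f(e1) ^ f(e2) = (-5*e1 - 1*e2) ^ (4*e1 + 2*e2)
= (-5)*2*e12 + (-1)*4*e21
= (-10 - (-4))*e12
= -6*e12
Coefficient = -6


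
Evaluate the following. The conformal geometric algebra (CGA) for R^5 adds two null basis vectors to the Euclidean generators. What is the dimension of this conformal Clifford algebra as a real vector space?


The conformal model of R^5 uses Cl(6,1): the 5 Euclidean generators plus two extra orthogonal generators e+ (e+^2 = +1) and e- (e-^2 = -1), from which the null vectors e0, einf are built.
Number of generators m = 5 + 2 = 7.
dim Cl(p,q) = 2^m = 2^7 = 128


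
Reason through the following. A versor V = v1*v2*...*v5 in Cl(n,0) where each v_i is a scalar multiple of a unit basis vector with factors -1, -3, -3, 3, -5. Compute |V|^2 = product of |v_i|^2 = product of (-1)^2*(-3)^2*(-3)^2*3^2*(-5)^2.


Each vector v_i has |v_i|^2 = s_i^2
Squared scales: (-1)^2 = 1, (-3)^2 = 9, (-3)^2 = 9, 3^2 = 9, (-5)^2 = 25
|V|^2 = 1 * 9 * 9 * 9 * 25
= 18225


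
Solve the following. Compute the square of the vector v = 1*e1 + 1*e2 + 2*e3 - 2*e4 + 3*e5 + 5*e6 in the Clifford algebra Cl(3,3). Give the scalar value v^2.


v^2 = sum of c_i^2 * e_i^2
Positive signature terms (e_i^2 = +1): 1^2 + 1^2 + 2^2 = 6
Negative signature terms (e_j^2 = -1): (-2)^2 + 3^2 + 5^2 = 38
v^2 = 6 - 38 = -32


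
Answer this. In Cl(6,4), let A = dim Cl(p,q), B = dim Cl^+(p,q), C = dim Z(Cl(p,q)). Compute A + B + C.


n = 6 + 4 = 10
Total dim = 2^10 = 1024
Even subalgebra dim = 2^9 = 512
n is even, so center dim = 1
Sum = 1024 + 512 + 1 = 1537


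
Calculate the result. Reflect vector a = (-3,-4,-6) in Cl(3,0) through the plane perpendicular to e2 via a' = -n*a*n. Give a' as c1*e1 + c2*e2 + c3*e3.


Reflection formula: a' = -n*a*n, with n = e2 (unit vector, n^2 = 1).
For reflection through hyperplane perp to e2:
The component along e2 flips sign, others stay.
a = (-3, -4, -6)
a' = (-3, 4, -6)
a' = -3*e1 + 4*e2 - 6*e3


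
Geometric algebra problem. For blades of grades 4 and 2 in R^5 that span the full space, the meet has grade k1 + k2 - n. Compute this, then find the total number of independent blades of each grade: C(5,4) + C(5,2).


Meet grade = grade(A) + grade(B) - n
= 4 + 2 - 5 = 1
C(5,4) = 5
C(5,2) = 10
dim_A + dim_B = 5 + 10 = 15


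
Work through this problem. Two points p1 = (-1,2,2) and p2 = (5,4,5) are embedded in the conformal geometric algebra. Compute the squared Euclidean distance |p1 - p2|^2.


p1 - p2 = (-6, -2, -3)
|p1 - p2|^2 = (-6)^2 + (-2)^2 + (-3)^2
= 36 + 4 + 9
= 49


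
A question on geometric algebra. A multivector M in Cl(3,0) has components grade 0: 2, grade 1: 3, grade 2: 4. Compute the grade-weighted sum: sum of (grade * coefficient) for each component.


Grade-weighted sum = sum of grade_k * coefficient_k
0*2 = 0
1*3 = 3
2*4 = 8
Total = 0 + 3 + 8 = 11


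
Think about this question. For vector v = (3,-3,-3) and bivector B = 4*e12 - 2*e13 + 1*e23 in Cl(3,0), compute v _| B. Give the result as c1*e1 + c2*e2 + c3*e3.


Left contraction v _| B = <vB>_1 (grade-1 part of the geometric product vB).
Using e1_|e12 = e2, e2_|e12 = -e1, e1_|e13 = e3, e3_|e13 = -e1, e2_|e23 = e3, e3_|e23 = -e2:
e1 coeff: -v2*b12 - v3*b13 = -(-3)*(4) - (-3)*(-2) = 6
e2 coeff: v1*b12 - v3*b23 = (3)*(4) - (-3)*(1) = 15
e3 coeff: v1*b13 + v2*b23 = (3)*(-2) + (-3)*(1) = -9
v _| B = 6*e1 + 15*e2 - 9*e3


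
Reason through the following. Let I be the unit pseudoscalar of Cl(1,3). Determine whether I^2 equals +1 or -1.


The pseudoscalar I = e1...e_n (product of all n generators) of Cl(p,q) satisfies I^2 = (-1)^(q + n(n-1)/2).
p = 1, q = 3, n = p + q = 4
n(n-1)/2 = 4 * 3 / 2 = 6
Exponent = q + n(n-1)/2 = 3 + 6 = 9
I^2 = (-1)^9 = -1


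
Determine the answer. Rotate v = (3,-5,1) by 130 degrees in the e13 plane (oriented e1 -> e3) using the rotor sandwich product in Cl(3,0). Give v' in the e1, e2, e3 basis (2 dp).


Rotor R = cos(65deg) - sin(65deg)*e13
Rotation angle theta = 2 * 65 = 130 degrees in the e13 plane (e1 -> e3).
The component perpendicular to the plane (e2) is invariant: v'_2 = v2 = -5.00
cos(130deg) = -0.6428, sin(130deg) = 0.7660
v'_1 = v1*cos(theta) - v3*sin(theta) = 3*(-0.6428) - 1*0.7660 = -2.69
v'_3 = v1*sin(theta) + v3*cos(theta) = 3*0.7660 + 1*(-0.6428) = 1.66
v' = -2.69*e1 - 5.00*e2 + 1.66*e3


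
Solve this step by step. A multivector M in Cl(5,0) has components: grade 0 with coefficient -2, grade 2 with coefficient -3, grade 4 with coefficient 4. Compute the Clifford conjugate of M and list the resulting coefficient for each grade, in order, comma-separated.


Clifford conjugate sign for grade k: (-1)^(k(k+1)/2)
Grade 0: (-1)^(0*1/2) = (-1)^0 = 1, coeff -2 -> -2
Grade 2: (-1)^(2*3/2) = (-1)^3 = -1, coeff -3 -> 3
Grade 4: (-1)^(4*5/2) = (-1)^10 = 1, coeff 4 -> 4
Conjugated coefficients: -2, 3, 4


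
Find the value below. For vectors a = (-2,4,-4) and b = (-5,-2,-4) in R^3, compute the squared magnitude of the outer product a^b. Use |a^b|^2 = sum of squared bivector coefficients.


a wedge b = (a1*b2 - a2*b1)*e12 + (a1*b3 - a3*b1)*e13 + (a2*b3 - a3*b2)*e23
e12 coeff: (-2)*(-2) - 4*(-5) = 4 - (-20) = 24
e13 coeff: (-2)*(-4) - (-4)*(-5) = 8 - 20 = -12
e23 coeff: 4*(-4) - (-4)*(-2) = -16 - 8 = -24
|a wedge b|^2 = 24^2 + (-12)^2 + (-24)^2
= 576 + 144 + 576
= 1296


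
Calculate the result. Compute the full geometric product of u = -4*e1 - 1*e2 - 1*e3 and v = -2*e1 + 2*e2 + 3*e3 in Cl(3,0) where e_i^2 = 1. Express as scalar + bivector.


In Cl(3,0): e_i^2 = 1, e_ie_j = -e_je_i for i != j.
Scalar part = u . v = (-4)*(-2) + (-1)*2 + (-1)*3
= 8 + (-2) + (-3) = 3
e12 coeff = (-4)*2 - (-1)*(-2) = -8 - 2 = -10
e13 coeff = (-4)*3 - (-1)*(-2) = -12 - 2 = -14
e23 coeff = (-1)*3 - (-1)*2 = -3 - (-2) = -1
uv = 3 - 10*e12 - 14*e13 - 1*e23


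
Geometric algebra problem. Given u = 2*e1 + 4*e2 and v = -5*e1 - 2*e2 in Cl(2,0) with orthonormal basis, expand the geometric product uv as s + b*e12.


Expand: (2*e1 + 4*e2)(-5*e1 - 2*e2)
= 2*(-5)*e1e1 + 2*(-2)*e1e2 + 4*(-5)*e2e1 + 4*(-2)*e2e2
Using e1^2 = e2^2 = 1, e2e1 = -e1e2:
Scalar part s = 2*(-5) + 4*(-2) = -10 + (-8) = -18
Bivector part b = 2*(-2) - 4*(-5) = -4 - (-20) = 16
uv = -18 + 16*e12


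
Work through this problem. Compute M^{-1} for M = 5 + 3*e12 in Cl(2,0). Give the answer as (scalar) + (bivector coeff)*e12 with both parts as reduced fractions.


M = 5 + 3*e12, where e12^2 = -1.
Since M commutes with its reverse ~M = a - b*e12, M * ~M = a^2 - b^2*e12^2 = a^2 + b^2.
So M^{-1} = ~M / (a^2 + b^2) = (a - b*e12)/(a^2 + b^2).
a^2 + b^2 = 25 + 9 = 34
Scalar part = 5/34 = 5/34
Bivector coeff = -3/34 = -3/34
M^{-1} = 5/34 - 3/34*e12


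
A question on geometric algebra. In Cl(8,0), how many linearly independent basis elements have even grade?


Even subalgebra dimension = 2^(n-1)
n = 8 + 0 = 8
2^(8 - 1) = 2^7 = 128
Verification: sum of C(8,k) for even k = 1 + 28 + 70 + 28 + 1 = 128
Result = 128


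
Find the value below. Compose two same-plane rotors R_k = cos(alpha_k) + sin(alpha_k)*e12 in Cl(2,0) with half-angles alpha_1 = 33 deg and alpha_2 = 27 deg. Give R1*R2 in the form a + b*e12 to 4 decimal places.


Same-plane rotors commute and their half-angles add:
R1*R2 = cos(a1 + a2) + sin(a1 + a2)*e12.
a1 + a2 = 33 + 27 = 60 deg
cos(60 deg) = 0.5000
sin(60 deg) = 0.8660
R1*R2 = 0.5000 + 0.8660*e12


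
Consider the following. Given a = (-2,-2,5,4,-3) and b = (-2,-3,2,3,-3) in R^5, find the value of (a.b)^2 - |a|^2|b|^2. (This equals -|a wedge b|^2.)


a . b = (-2)*(-2) + (-2)*(-3) + 5*2 + 4*3 + (-3)*(-3)
= 4 + 6 + 10 + 12 + 9 = 41
|a|^2 = (-2)^2 + (-2)^2 + 5^2 + 4^2 + (-3)^2 = 58
|b|^2 = (-2)^2 + (-3)^2 + 2^2 + 3^2 + (-3)^2 = 35
(a.b)^2 = 41^2 = 1681
|a|^2 * |b|^2 = 58 * 35 = 2030
Result = 1681 - 2030 = -349


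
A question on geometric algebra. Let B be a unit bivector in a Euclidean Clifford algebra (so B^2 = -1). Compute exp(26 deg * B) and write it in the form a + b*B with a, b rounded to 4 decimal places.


For a unit bivector B with B^2 = -1, the exponential series gives
e^(theta*B) = cos(theta) + sin(theta)*B (the GA analogue of Euler's formula).
theta = 26 degrees = 0.453786 rad
cos(26 deg) = 0.8988
sin(26 deg) = 0.4384
exp(theta*B) = 0.8988 + 0.4384*B


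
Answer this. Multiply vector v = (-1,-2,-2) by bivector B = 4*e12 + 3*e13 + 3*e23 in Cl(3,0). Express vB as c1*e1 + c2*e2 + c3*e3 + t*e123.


vB has grade-1 (vector) and grade-3 (trivector) parts: vB = (v _| B) + (v ^ B).
Vector part <vB>_1:
  e1: -v2*b12 - v3*b13 = -(-2)*(4) - (-2)*(3) = 14
  e2: v1*b12 - v3*b23 = (-1)*(4) - (-2)*(3) = 2
  e3: v1*b13 + v2*b23 = (-1)*(3) + (-2)*(3) = -9
Trivector part <vB>_3:
  e123: v1*b23 - v2*b13 + v3*b12 = (-1)*(3) - (-2)*(3) + (-2)*(4) = -5
vB = 14*e1 + 2*e2 - 9*e3 - 5*e123


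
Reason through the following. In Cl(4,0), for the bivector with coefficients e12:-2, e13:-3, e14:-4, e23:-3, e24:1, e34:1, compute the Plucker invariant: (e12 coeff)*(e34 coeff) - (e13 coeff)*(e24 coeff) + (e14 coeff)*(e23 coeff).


Plucker relation: af - be + cd
a*f = (-2)*1 = -2
b*e = (-3)*1 = -3
c*d = (-4)*(-3) = 12
af - be + cd = -2 - (-3) + 12
= 13


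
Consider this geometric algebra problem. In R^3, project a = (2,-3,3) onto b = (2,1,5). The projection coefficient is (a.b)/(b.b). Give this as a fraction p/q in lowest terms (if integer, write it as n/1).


Projection coefficient = (a . b) / (b . b)
a . b = 2*2 + (-3)*1 + 3*5
= 4 + (-3) + 15 = 16
b . b = 2^2 + 1^2 + 5^2
= 4 + 1 + 25 = 30
Coefficient = 16/30
In lowest terms: 8/15


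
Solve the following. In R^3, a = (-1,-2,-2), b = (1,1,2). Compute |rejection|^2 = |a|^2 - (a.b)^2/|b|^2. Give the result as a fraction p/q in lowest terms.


|a|^2 = (-1)^2 + (-2)^2 + (-2)^2 = 9
|b|^2 = 1^2 + 1^2 + 2^2 = 6
a . b = (-1)*1 + (-2)*1 + (-2)*2 = -7
(a.b)^2 = (-7)^2 = 49
|rej|^2 = 9 - 49/6
= (54 - 49)/6
= 5/6
In lowest terms: 5/6


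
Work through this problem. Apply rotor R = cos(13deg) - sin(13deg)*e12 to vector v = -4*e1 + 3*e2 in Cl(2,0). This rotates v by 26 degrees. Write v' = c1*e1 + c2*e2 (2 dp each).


Rotor R = cos(13deg) - sin(13deg)*e12
Rotation angle theta = 2 * 13 = 26 degrees
v' = R*v*~R rotates v by theta.
cos(26deg) = 0.8988, sin(26deg) = 0.4384
v'_1 = -4*cos(26deg) - 3*sin(26deg)
= -4*0.8988 - 3*0.4384
= -4.91
v'_2 = -4*sin(26deg) + 3*cos(26deg)
= -4*0.4384 + 3*0.8988
= 0.94
v' = -4.91*e1 + 0.94*e2


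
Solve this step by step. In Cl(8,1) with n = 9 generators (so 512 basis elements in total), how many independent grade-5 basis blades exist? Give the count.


Number of grade-k basis blades in Cl(p,q) with n = p + q is C(n, k).
n = 8 + 1 = 9
C(9, 5) = 9! / (5! * 4!)
= 362880 / (120 * 24)
= 126


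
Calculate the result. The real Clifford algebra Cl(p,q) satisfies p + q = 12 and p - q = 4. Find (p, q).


We need p + q = 12 and p - q = 4.
Adding: 2p = 12 + 4 = 16, so p = 8.
Then q = 12 - 8 = 4.
(p, q) = (8, 4)


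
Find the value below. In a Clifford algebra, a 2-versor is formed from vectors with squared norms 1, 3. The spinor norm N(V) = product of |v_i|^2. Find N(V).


Spinor norm N(V) = |v1|^2 * |v2|^2 * ... * |v2|^2
= 1 * 3
Running product: 1, 3
N(V) = 3


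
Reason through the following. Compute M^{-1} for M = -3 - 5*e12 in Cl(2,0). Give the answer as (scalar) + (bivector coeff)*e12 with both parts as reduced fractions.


M = -3 - 5*e12, where e12^2 = -1.
Since M commutes with its reverse ~M = a - b*e12, M * ~M = a^2 - b^2*e12^2 = a^2 + b^2.
So M^{-1} = ~M / (a^2 + b^2) = (a - b*e12)/(a^2 + b^2).
a^2 + b^2 = 9 + 25 = 34
Scalar part = -3/34 = -3/34
Bivector coeff = 5/34 = 5/34
M^{-1} = -3/34 + 5/34*e12


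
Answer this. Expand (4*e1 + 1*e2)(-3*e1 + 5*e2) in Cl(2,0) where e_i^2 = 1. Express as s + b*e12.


Expand: (4*e1 + 1*e2)(-3*e1 + 5*e2)
= 4*(-3)*e1e1 + 4*5*e1e2 + 1*(-3)*e2e1 + 1*5*e2e2
Using e1^2 = e2^2 = 1, e2e1 = -e1e2:
Scalar part s = 4*(-3) + 1*5 = -12 + 5 = -7
Bivector part b = 4*5 - 1*(-3) = 20 - (-3) = 23
uv = -7 + 23*e12


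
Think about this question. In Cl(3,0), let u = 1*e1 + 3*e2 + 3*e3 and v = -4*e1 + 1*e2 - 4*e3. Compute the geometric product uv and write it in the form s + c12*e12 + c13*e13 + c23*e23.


In Cl(3,0): e_i^2 = 1, e_ie_j = -e_je_i for i != j.
Scalar part = u . v = 1*(-4) + 3*1 + 3*(-4)
= -4 + 3 + (-12) = -13
e12 coeff = 1*1 - 3*(-4) = 1 - (-12) = 13
e13 coeff = 1*(-4) - 3*(-4) = -4 - (-12) = 8
e23 coeff = 3*(-4) - 3*1 = -12 - 3 = -15
uv = -13 + 13*e12 + 8*e13 - 15*e23


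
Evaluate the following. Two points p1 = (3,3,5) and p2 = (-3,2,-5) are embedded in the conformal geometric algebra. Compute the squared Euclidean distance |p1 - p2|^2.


p1 - p2 = (6, 1, 10)
|p1 - p2|^2 = 6^2 + 1^2 + 10^2
= 36 + 1 + 100
= 137


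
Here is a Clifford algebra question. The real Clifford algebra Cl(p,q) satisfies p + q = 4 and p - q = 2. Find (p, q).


We need p + q = 4 and p - q = 2.
Adding: 2p = 4 + 2 = 6, so p = 3.
Then q = 4 - 3 = 1.
(p, q) = (3, 1)


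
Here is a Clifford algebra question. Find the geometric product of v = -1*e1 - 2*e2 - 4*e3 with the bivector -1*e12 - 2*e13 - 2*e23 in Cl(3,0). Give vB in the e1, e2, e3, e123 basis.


vB has grade-1 (vector) and grade-3 (trivector) parts: vB = (v _| B) + (v ^ B).
Vector part <vB>_1:
  e1: -v2*b12 - v3*b13 = -(-2)*(-1) - (-4)*(-2) = -10
  e2: v1*b12 - v3*b23 = (-1)*(-1) - (-4)*(-2) = -7
  e3: v1*b13 + v2*b23 = (-1)*(-2) + (-2)*(-2) = 6
Trivector part <vB>_3:
  e123: v1*b23 - v2*b13 + v3*b12 = (-1)*(-2) - (-2)*(-2) + (-4)*(-1) = 2
vB = -10*e1 - 7*e2 + 6*e3 + 2*e123


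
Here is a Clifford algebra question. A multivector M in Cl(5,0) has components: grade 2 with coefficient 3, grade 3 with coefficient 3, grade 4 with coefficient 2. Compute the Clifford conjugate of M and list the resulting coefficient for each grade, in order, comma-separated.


Clifford conjugate sign for grade k: (-1)^(k(k+1)/2)
Grade 2: (-1)^(2*3/2) = (-1)^3 = -1, coeff 3 -> -3
Grade 3: (-1)^(3*4/2) = (-1)^6 = 1, coeff 3 -> 3
Grade 4: (-1)^(4*5/2) = (-1)^10 = 1, coeff 2 -> 2
Conjugated coefficients: -3, 3, 2


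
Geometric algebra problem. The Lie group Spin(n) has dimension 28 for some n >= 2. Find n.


dim Spin(n) = dim so(n) = n(n-1)/2.
Solve n(n-1)/2 = 28, i.e. n^2 - n - 56 = 0.
Discriminant = 1 + 8*28 = 225
n = (1 + sqrt(225))/2 = (1 + 15)/2 = 8


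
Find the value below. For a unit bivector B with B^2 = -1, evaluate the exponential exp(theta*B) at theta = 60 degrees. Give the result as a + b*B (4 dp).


For a unit bivector B with B^2 = -1, the exponential series gives
e^(theta*B) = cos(theta) + sin(theta)*B (the GA analogue of Euler's formula).
theta = 60 degrees = 1.047198 rad
cos(60 deg) = 0.5000
sin(60 deg) = 0.8660
exp(theta*B) = 0.5000 + 0.8660*B


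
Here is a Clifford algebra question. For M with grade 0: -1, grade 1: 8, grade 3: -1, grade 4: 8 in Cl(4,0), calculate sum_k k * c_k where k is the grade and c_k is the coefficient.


Grade-weighted sum = sum of grade_k * coefficient_k
0*(-1) = 0
1*8 = 8
3*(-1) = -3
4*8 = 32
Total = 0 + 8 + (-3) + 32 = 37


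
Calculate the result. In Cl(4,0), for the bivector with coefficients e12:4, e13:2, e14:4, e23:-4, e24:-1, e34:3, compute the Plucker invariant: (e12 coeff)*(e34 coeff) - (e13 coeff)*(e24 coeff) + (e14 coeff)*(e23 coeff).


Plucker relation: af - be + cd
a*f = 4*3 = 12
b*e = 2*(-1) = -2
c*d = 4*(-4) = -16
af - be + cd = 12 - (-2) + (-16)
= -2


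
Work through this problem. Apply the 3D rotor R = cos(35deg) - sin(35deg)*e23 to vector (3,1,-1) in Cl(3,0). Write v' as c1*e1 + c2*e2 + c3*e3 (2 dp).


Rotor R = cos(35deg) - sin(35deg)*e23
Rotation angle theta = 2 * 35 = 70 degrees in the e23 plane (e2 -> e3).
The component perpendicular to the plane (e1) is invariant: v'_1 = v1 = 3.00
cos(70deg) = 0.3420, sin(70deg) = 0.9397
v'_2 = v2*cos(theta) - v3*sin(theta) = 1*0.3420 - (-1)*0.9397 = 1.28
v'_3 = v2*sin(theta) + v3*cos(theta) = 1*0.9397 + (-1)*0.3420 = 0.60
v' = 3.00*e1 + 1.28*e2 + 0.60*e3


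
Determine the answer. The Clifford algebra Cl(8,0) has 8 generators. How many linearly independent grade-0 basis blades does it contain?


Number of grade-k basis blades in Cl(p,q) with n = p + q is C(n, k).
n = 8 + 0 = 8
C(8, 0) = 8! / (0! * 8!)
= 40320 / (1 * 40320)
= 1


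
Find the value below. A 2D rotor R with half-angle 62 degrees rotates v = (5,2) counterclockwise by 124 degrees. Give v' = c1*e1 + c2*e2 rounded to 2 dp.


Rotor R = cos(62deg) - sin(62deg)*e12
Rotation angle theta = 2 * 62 = 124 degrees
v' = R*v*~R rotates v by theta.
cos(124deg) = -0.5592, sin(124deg) = 0.8290
v'_1 = 5*cos(124deg) - 2*sin(124deg)
= 5*(-0.5592) - 2*0.8290
= -4.45
v'_2 = 5*sin(124deg) + 2*cos(124deg)
= 5*0.8290 + 2*(-0.5592)
= 3.03
v' = -4.45*e1 + 3.03*e2


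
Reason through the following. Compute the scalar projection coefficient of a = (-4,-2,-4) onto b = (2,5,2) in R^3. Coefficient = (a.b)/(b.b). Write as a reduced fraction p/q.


Projection coefficient = (a . b) / (b . b)
a . b = (-4)*2 + (-2)*5 + (-4)*2
= -8 + (-10) + (-8) = -26
b . b = 2^2 + 5^2 + 2^2
= 4 + 25 + 4 = 33
Coefficient = -26/33
In lowest terms: -26/33


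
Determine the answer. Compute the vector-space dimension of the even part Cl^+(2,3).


Even subalgebra dimension = 2^(n-1)
n = 2 + 3 = 5
2^(5 - 1) = 2^4 = 16
Verification: sum of C(5,k) for even k = 1 + 10 + 5 = 16
Result = 16


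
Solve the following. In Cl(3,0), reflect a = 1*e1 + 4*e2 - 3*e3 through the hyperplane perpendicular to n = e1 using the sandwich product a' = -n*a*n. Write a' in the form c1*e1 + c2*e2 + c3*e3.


Reflection formula: a' = -n*a*n, with n = e1 (unit vector, n^2 = 1).
For reflection through hyperplane perp to e1:
The component along e1 flips sign, others stay.
a = (1, 4, -3)
a' = (-1, 4, -3)
a' = -1*e1 + 4*e2 - 3*e3


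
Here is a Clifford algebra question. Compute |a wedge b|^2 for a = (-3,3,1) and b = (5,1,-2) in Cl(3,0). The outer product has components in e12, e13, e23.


a wedge b = (a1*b2 - a2*b1)*e12 + (a1*b3 - a3*b1)*e13 + (a2*b3 - a3*b2)*e23
e12 coeff: (-3)*1 - 3*5 = -3 - 15 = -18
e13 coeff: (-3)*(-2) - 1*5 = 6 - 5 = 1
e23 coeff: 3*(-2) - 1*1 = -6 - 1 = -7
|a wedge b|^2 = (-18)^2 + 1^2 + (-7)^2
= 324 + 1 + 49
= 374


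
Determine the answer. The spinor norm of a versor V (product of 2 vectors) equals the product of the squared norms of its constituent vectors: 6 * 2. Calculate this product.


Spinor norm N(V) = |v1|^2 * |v2|^2 * ... * |v2|^2
= 6 * 2
Running product: 6, 12
N(V) = 12


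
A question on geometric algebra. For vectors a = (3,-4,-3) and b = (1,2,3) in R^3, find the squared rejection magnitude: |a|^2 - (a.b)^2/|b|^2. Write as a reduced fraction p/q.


|a|^2 = 3^2 + (-4)^2 + (-3)^2 = 34
|b|^2 = 1^2 + 2^2 + 3^2 = 14
a . b = 3*1 + (-4)*2 + (-3)*3 = -14
(a.b)^2 = (-14)^2 = 196
|rej|^2 = 34 - 196/14
= (476 - 196)/14
= 280/14
In lowest terms: 20/1


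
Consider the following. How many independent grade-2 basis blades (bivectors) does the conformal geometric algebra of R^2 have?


The conformal model of R^2 uses Cl(3,1) with m = 2 + 2 = 4 generators.
Number of grade-2 blades = C(m, 2) = C(4, 2)
= 4*3/2 = 6


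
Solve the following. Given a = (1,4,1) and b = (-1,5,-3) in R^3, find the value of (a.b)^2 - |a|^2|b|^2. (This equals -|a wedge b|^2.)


a . b = 1*(-1) + 4*5 + 1*(-3)
= -1 + 20 + (-3) = 16
|a|^2 = 1^2 + 4^2 + 1^2 = 18
|b|^2 = (-1)^2 + 5^2 + (-3)^2 = 35
(a.b)^2 = 16^2 = 256
|a|^2 * |b|^2 = 18 * 35 = 630
Result = 256 - 630 = -374


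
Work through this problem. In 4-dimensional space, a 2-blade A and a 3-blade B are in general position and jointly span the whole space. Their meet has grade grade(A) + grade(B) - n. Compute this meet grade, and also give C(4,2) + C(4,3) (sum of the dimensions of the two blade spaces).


Meet grade = grade(A) + grade(B) - n
= 2 + 3 - 4 = 1
C(4,2) = 6
C(4,3) = 4
dim_A + dim_B = 6 + 4 = 10


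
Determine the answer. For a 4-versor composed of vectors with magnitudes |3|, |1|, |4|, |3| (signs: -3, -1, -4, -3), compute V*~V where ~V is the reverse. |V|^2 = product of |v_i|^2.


Each vector v_i has |v_i|^2 = s_i^2
Squared scales: (-3)^2 = 9, (-1)^2 = 1, (-4)^2 = 16, (-3)^2 = 9
|V|^2 = 9 * 1 * 16 * 9
= 1296
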